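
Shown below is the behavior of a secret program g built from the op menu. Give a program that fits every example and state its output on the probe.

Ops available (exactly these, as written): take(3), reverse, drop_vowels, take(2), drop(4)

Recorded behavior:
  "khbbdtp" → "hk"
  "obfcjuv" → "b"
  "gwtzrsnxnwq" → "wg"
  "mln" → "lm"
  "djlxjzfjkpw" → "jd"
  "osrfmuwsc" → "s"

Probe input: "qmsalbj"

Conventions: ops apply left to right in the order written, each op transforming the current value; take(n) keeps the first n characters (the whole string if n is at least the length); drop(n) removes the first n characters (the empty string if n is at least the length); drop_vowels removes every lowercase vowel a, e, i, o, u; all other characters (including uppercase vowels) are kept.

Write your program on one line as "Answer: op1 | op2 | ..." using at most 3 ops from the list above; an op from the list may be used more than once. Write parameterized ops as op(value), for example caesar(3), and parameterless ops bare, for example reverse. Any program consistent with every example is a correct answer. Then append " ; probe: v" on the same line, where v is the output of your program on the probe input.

take(2) | reverse | drop_vowels ; probe: "mq"

Check, running the answer program on each example:
  "khbbdtp" -> "kh" -> "hk" -> "hk"
  "obfcjuv" -> "ob" -> "bo" -> "b"
  "gwtzrsnxnwq" -> "gw" -> "wg" -> "wg"
  "mln" -> "ml" -> "lm" -> "lm"
  "djlxjzfjkpw" -> "dj" -> "jd" -> "jd"
  "osrfmuwsc" -> "os" -> "so" -> "s"
  probe: "qmsalbj" -> "qm" -> "mq" -> "mq"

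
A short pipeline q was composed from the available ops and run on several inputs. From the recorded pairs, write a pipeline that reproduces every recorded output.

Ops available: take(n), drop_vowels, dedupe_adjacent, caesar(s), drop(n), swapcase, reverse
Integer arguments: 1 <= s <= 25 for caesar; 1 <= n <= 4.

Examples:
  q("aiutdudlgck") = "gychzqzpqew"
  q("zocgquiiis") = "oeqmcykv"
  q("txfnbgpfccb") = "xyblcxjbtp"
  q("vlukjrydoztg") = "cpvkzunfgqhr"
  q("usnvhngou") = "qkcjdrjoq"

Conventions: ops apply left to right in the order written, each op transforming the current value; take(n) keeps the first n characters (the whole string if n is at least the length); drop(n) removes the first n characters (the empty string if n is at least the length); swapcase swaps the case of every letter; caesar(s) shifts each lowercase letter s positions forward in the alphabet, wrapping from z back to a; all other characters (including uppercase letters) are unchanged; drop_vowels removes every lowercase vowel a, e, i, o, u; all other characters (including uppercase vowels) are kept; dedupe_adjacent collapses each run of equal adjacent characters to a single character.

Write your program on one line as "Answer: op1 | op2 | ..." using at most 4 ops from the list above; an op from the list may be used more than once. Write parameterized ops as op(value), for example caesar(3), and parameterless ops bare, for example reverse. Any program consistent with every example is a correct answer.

caesar(22) | dedupe_adjacent | reverse

Check, running the answer program on each example:
  "aiutdudlgck" -> "weqpzqzhcyg" -> "weqpzqzhcyg" -> "gychzqzpqew"
  "zocgquiiis" -> "vkycmqeeeo" -> "vkycmqeo" -> "oeqmcykv"
  "txfnbgpfccb" -> "ptbjxclbyyx" -> "ptbjxclbyx" -> "xyblcxjbtp"
  "vlukjrydoztg" -> "rhqgfnuzkvpc" -> "rhqgfnuzkvpc" -> "cpvkzunfgqhr"
  "usnvhngou" -> "qojrdjckq" -> "qojrdjckq" -> "qkcjdrjoq"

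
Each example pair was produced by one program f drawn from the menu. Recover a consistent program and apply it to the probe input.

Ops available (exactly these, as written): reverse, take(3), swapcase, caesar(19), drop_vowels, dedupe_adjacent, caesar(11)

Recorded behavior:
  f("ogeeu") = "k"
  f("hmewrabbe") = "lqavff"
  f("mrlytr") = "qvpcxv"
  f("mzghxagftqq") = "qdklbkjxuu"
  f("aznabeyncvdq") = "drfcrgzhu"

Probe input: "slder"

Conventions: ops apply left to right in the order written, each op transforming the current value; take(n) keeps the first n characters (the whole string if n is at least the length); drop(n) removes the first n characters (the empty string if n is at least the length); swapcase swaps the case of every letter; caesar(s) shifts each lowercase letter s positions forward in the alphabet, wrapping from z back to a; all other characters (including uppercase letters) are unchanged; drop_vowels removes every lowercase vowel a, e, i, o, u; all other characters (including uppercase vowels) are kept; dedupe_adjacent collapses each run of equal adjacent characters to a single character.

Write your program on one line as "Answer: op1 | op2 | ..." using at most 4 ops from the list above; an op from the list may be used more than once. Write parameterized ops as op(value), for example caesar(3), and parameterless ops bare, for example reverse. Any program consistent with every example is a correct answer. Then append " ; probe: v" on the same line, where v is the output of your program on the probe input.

drop_vowels | caesar(11) | caesar(19) ; probe: "wphv"

Check, running the answer program on each example:
  "ogeeu" -> "g" -> "r" -> "k"
  "hmewrabbe" -> "hmwrbb" -> "sxhcmm" -> "lqavff"
  "mrlytr" -> "mrlytr" -> "xcwjec" -> "qvpcxv"
  "mzghxagftqq" -> "mzghxgftqq" -> "xkrsirqebb" -> "qdklbkjxuu"
  "aznabeyncvdq" -> "znbyncvdq" -> "kymjyngob" -> "drfcrgzhu"
  probe: "slder" -> "sldr" -> "dwoc" -> "wphv"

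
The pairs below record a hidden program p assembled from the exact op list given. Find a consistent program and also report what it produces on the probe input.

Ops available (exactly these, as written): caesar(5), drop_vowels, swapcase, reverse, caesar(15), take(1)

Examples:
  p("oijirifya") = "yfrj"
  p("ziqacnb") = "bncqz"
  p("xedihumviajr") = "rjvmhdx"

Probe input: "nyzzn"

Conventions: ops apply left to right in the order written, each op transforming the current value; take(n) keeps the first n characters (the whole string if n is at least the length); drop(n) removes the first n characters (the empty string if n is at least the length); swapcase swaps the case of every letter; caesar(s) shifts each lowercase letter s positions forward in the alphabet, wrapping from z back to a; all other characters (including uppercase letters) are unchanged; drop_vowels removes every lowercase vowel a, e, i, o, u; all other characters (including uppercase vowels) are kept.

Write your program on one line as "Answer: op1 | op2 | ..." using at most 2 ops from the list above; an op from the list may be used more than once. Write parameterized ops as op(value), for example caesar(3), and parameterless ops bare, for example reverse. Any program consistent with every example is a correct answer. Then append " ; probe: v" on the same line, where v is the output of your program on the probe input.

drop_vowels | reverse ; probe: "nzzyn"

Check, running the answer program on each example:
  "oijirifya" -> "jrfy" -> "yfrj"
  "ziqacnb" -> "zqcnb" -> "bncqz"
  "xedihumviajr" -> "xdhmvjr" -> "rjvmhdx"
  probe: "nyzzn" -> "nyzzn" -> "nzzyn"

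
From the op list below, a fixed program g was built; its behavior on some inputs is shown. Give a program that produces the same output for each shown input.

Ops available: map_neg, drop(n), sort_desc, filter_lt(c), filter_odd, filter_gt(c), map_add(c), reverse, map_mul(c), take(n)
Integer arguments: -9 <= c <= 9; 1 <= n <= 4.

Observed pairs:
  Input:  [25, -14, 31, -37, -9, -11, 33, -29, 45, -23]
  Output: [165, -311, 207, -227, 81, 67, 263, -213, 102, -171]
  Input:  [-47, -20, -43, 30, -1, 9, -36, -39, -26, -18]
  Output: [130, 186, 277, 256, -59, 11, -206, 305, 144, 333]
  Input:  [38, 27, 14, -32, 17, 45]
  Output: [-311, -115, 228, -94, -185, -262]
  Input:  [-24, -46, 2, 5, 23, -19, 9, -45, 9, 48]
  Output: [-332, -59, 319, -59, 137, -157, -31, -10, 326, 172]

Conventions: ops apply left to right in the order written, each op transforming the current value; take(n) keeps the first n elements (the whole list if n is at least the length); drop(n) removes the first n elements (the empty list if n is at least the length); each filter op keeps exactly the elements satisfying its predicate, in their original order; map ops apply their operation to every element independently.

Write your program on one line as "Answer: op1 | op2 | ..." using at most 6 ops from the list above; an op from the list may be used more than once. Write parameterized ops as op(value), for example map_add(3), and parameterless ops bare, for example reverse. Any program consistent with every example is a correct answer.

reverse | map_mul(7) | map_add(-5) | map_add(1) | map_neg

Check, running the answer program on each example:
  [25, -14, 31, -37, -9, -11, 33, -29, 45, -23] -> [-23, 45, -29, 33, -11, -9, -37, 31, -14, 25] -> [-161, 315, -203, 231, -77, -63, -259, 217, -98, 175] -> [-166, 310, -208, 226, -82, -68, -264, 212, -103, 170] -> [-165, 311, -207, 227, -81, -67, -263, 213, -102, 171] -> [165, -311, 207, -227, 81, 67, 263, -213, 102, -171]
  [-47, -20, -43, 30, -1, 9, -36, -39, -26, -18] -> [-18, -26, -39, -36, 9, -1, 30, -43, -20, -47] -> [-126, -182, -273, -252, 63, -7, 210, -301, -140, -329] -> [-131, -187, -278, -257, 58, -12, 205, -306, -145, -334] -> [-130, -186, -277, -256, 59, -11, 206, -305, -144, -333] -> [130, 186, 277, 256, -59, 11, -206, 305, 144, 333]
  [38, 27, 14, -32, 17, 45] -> [45, 17, -32, 14, 27, 38] -> [315, 119, -224, 98, 189, 266] -> [310, 114, -229, 93, 184, 261] -> [311, 115, -228, 94, 185, 262] -> [-311, -115, 228, -94, -185, -262]
  [-24, -46, 2, 5, 23, -19, 9, -45, 9, 48] -> [48, 9, -45, 9, -19, 23, 5, 2, -46, -24] -> [336, 63, -315, 63, -133, 161, 35, 14, -322, -168] -> [331, 58, -320, 58, -138, 156, 30, 9, -327, -173] -> [332, 59, -319, 59, -137, 157, 31, 10, -326, -172] -> [-332, -59, 319, -59, 137, -157, -31, -10, 326, 172]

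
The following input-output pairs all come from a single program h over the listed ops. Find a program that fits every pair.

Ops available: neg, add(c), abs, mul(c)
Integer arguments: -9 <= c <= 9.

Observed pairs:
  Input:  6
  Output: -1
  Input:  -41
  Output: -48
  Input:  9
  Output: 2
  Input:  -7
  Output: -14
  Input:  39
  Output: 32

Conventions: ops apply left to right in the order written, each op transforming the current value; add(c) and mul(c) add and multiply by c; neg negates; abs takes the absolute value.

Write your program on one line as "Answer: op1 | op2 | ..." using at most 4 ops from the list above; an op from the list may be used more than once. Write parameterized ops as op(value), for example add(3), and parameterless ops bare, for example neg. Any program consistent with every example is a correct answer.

neg | add(7) | neg

Check, running the answer program on each example:
  6 -> -6 -> 1 -> -1
  -41 -> 41 -> 48 -> -48
  9 -> -9 -> -2 -> 2
  -7 -> 7 -> 14 -> -14
  39 -> -39 -> -32 -> 32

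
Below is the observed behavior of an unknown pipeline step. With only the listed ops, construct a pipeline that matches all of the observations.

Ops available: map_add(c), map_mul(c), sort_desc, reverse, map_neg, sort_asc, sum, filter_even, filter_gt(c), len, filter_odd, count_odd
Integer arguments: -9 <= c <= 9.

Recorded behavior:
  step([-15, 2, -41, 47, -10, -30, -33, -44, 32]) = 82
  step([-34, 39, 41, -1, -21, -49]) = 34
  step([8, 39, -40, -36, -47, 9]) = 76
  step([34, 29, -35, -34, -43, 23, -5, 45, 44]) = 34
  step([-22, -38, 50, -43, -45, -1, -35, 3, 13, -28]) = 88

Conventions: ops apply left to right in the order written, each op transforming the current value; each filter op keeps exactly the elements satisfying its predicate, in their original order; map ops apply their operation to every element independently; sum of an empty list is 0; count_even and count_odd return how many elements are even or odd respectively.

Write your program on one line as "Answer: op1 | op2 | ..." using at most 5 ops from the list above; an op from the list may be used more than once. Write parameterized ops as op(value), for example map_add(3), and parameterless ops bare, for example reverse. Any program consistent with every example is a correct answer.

map_neg | filter_gt(-3) | filter_even | sum

Check, running the answer program on each example:
  [-15, 2, -41, 47, -10, -30, -33, -44, 32] -> [15, -2, 41, -47, 10, 30, 33, 44, -32] -> [15, -2, 41, 10, 30, 33, 44] -> [-2, 10, 30, 44] -> 82
  [-34, 39, 41, -1, -21, -49] -> [34, -39, -41, 1, 21, 49] -> [34, 1, 21, 49] -> [34] -> 34
  [8, 39, -40, -36, -47, 9] -> [-8, -39, 40, 36, 47, -9] -> [40, 36, 47] -> [40, 36] -> 76
  [34, 29, -35, -34, -43, 23, -5, 45, 44] -> [-34, -29, 35, 34, 43, -23, 5, -45, -44] -> [35, 34, 43, 5] -> [34] -> 34
  [-22, -38, 50, -43, -45, -1, -35, 3, 13, -28] -> [22, 38, -50, 43, 45, 1, 35, -3, -13, 28] -> [22, 38, 43, 45, 1, 35, 28] -> [22, 38, 28] -> 88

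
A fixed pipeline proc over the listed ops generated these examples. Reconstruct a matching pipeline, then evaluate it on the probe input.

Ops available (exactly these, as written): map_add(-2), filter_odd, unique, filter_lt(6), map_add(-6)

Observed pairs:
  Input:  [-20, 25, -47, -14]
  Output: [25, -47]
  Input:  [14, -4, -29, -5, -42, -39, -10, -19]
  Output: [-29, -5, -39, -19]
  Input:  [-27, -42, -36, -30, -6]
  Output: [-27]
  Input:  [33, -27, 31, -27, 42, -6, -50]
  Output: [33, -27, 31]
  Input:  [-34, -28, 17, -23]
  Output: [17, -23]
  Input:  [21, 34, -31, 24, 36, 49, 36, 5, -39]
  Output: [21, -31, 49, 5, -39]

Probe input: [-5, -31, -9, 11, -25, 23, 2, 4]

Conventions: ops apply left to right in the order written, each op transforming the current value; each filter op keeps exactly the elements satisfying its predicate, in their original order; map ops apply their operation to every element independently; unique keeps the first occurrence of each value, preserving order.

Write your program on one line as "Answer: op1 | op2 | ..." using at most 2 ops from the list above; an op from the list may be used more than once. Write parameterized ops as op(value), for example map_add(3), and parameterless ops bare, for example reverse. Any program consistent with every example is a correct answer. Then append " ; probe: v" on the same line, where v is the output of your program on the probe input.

filter_odd | unique ; probe: [-5, -31, -9, 11, -25, 23]

Check, running the answer program on each example:
  [-20, 25, -47, -14] -> [25, -47] -> [25, -47]
  [14, -4, -29, -5, -42, -39, -10, -19] -> [-29, -5, -39, -19] -> [-29, -5, -39, -19]
  [-27, -42, -36, -30, -6] -> [-27] -> [-27]
  [33, -27, 31, -27, 42, -6, -50] -> [33, -27, 31, -27] -> [33, -27, 31]
  [-34, -28, 17, -23] -> [17, -23] -> [17, -23]
  [21, 34, -31, 24, 36, 49, 36, 5, -39] -> [21, -31, 49, 5, -39] -> [21, -31, 49, 5, -39]
  probe: [-5, -31, -9, 11, -25, 23, 2, 4] -> [-5, -31, -9, 11, -25, 23] -> [-5, -31, -9, 11, -25, 23]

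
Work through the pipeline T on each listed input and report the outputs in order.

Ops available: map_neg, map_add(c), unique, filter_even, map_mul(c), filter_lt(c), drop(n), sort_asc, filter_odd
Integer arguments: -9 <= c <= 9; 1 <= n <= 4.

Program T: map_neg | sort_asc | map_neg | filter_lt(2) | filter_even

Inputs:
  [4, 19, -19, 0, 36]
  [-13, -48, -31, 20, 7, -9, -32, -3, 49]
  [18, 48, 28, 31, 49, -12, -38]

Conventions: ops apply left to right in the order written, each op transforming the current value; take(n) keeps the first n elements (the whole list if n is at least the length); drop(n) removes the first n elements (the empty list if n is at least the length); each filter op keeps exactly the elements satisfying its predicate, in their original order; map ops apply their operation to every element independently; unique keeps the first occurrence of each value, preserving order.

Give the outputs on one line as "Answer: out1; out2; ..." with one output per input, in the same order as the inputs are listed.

[0]; [-32, -48]; [-12, -38]

Execution, op by op:
  [4, 19, -19, 0, 36] -> [-4, -19, 19, 0, -36] -> [-36, -19, -4, 0, 19] -> [36, 19, 4, 0, -19] -> [0, -19] -> [0]
  [-13, -48, -31, 20, 7, -9, -32, -3, 49] -> [13, 48, 31, -20, -7, 9, 32, 3, -49] -> [-49, -20, -7, 3, 9, 13, 31, 32, 48] -> [49, 20, 7, -3, -9, -13, -31, -32, -48] -> [-3, -9, -13, -31, -32, -48] -> [-32, -48]
  [18, 48, 28, 31, 49, -12, -38] -> [-18, -48, -28, -31, -49, 12, 38] -> [-49, -48, -31, -28, -18, 12, 38] -> [49, 48, 31, 28, 18, -12, -38] -> [-12, -38] -> [-12, -38]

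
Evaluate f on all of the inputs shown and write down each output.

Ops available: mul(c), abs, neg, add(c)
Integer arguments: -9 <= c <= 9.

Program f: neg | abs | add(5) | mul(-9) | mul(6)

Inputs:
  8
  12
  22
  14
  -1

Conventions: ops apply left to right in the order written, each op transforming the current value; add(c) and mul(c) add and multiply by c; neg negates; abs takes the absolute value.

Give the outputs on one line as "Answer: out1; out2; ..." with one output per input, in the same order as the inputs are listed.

Execution, op by op:
  8 -> -8 -> 8 -> 13 -> -117 -> -702
  12 -> -12 -> 12 -> 17 -> -153 -> -918
  22 -> -22 -> 22 -> 27 -> -243 -> -1458
  14 -> -14 -> 14 -> 19 -> -171 -> -1026
  -1 -> 1 -> 1 -> 6 -> -54 -> -324

-702; -918; -1458; -1026; -324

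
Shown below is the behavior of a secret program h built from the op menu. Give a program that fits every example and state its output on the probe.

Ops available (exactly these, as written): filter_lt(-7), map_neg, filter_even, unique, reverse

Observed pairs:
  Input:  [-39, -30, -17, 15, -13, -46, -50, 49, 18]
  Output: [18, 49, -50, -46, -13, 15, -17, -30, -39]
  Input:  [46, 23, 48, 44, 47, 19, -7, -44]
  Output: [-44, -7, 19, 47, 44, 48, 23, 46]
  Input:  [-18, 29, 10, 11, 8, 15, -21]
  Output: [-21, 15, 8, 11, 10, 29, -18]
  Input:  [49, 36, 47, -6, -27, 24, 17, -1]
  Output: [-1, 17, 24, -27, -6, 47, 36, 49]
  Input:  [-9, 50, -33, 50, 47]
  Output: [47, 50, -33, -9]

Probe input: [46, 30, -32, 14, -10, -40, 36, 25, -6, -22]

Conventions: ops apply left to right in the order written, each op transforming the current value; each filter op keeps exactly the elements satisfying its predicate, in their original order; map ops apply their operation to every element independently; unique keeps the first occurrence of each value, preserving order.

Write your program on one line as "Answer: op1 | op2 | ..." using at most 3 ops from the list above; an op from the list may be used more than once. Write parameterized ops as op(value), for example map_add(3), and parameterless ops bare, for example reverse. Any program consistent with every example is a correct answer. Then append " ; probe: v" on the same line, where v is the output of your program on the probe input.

reverse | unique ; probe: [-22, -6, 25, 36, -40, -10, 14, -32, 30, 46]

Check, running the answer program on each example:
  [-39, -30, -17, 15, -13, -46, -50, 49, 18] -> [18, 49, -50, -46, -13, 15, -17, -30, -39] -> [18, 49, -50, -46, -13, 15, -17, -30, -39]
  [46, 23, 48, 44, 47, 19, -7, -44] -> [-44, -7, 19, 47, 44, 48, 23, 46] -> [-44, -7, 19, 47, 44, 48, 23, 46]
  [-18, 29, 10, 11, 8, 15, -21] -> [-21, 15, 8, 11, 10, 29, -18] -> [-21, 15, 8, 11, 10, 29, -18]
  [49, 36, 47, -6, -27, 24, 17, -1] -> [-1, 17, 24, -27, -6, 47, 36, 49] -> [-1, 17, 24, -27, -6, 47, 36, 49]
  [-9, 50, -33, 50, 47] -> [47, 50, -33, 50, -9] -> [47, 50, -33, -9]
  probe: [46, 30, -32, 14, -10, -40, 36, 25, -6, -22] -> [-22, -6, 25, 36, -40, -10, 14, -32, 30, 46] -> [-22, -6, 25, 36, -40, -10, 14, -32, 30, 46]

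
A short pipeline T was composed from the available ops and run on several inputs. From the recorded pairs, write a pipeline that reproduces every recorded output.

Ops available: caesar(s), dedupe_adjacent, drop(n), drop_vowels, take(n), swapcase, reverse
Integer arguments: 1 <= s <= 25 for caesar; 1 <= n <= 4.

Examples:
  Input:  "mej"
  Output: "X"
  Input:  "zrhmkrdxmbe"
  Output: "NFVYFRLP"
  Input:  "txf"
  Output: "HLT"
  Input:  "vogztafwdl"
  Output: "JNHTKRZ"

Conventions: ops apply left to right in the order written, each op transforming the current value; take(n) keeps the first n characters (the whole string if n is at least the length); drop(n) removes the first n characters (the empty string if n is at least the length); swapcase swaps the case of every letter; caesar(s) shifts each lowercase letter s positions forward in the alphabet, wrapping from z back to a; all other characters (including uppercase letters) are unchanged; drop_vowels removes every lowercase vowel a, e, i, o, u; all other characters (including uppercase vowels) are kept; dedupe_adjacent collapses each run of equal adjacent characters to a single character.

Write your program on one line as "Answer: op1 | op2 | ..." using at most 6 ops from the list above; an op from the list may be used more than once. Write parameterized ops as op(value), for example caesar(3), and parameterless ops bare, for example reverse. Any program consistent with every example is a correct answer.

drop_vowels | caesar(14) | reverse | drop_vowels | reverse | swapcase

Check, running the answer program on each example:
  "mej" -> "mj" -> "ax" -> "xa" -> "x" -> "x" -> "X"
  "zrhmkrdxmbe" -> "zrhmkrdxmb" -> "nfvayfrlap" -> "palrfyavfn" -> "plrfyvfn" -> "nfvyfrlp" -> "NFVYFRLP"
  "txf" -> "txf" -> "hlt" -> "tlh" -> "tlh" -> "hlt" -> "HLT"
  "vogztafwdl" -> "vgztfwdl" -> "junhtkrz" -> "zrkthnuj" -> "zrkthnj" -> "jnhtkrz" -> "JNHTKRZ"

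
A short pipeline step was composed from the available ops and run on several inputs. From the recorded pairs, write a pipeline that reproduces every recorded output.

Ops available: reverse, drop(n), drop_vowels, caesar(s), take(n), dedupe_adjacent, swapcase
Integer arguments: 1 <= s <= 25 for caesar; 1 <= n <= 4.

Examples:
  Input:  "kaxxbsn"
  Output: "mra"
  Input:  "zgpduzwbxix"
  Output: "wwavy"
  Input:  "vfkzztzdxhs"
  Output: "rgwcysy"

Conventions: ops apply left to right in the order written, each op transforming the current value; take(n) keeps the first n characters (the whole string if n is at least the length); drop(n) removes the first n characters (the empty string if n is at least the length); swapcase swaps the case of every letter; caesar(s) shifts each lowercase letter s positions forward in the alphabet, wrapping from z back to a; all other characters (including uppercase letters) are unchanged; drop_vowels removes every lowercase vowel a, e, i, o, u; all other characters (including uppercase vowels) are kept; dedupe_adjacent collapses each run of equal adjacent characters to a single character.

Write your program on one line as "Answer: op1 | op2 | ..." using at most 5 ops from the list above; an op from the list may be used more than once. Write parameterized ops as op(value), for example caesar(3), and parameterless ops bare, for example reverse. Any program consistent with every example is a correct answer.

drop(4) | drop_vowels | reverse | caesar(25)

Check, running the answer program on each example:
  "kaxxbsn" -> "bsn" -> "bsn" -> "nsb" -> "mra"
  "zgpduzwbxix" -> "uzwbxix" -> "zwbxx" -> "xxbwz" -> "wwavy"
  "vfkzztzdxhs" -> "ztzdxhs" -> "ztzdxhs" -> "shxdztz" -> "rgwcysy"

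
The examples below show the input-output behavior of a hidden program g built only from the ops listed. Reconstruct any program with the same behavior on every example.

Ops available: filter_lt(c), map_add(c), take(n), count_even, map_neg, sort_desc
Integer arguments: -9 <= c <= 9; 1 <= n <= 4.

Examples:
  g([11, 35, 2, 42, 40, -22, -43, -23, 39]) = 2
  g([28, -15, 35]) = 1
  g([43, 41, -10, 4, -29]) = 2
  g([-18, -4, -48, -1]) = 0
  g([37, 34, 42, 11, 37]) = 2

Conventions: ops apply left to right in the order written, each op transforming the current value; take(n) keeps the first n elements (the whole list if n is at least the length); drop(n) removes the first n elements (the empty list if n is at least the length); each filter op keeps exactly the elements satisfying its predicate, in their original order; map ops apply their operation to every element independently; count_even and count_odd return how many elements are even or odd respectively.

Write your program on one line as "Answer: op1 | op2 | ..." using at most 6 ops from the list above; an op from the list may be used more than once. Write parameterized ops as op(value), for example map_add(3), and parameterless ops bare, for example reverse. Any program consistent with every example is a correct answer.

map_neg | map_add(9) | sort_desc | filter_lt(-3) | count_even

Check, running the answer program on each example:
  [11, 35, 2, 42, 40, -22, -43, -23, 39] -> [-11, -35, -2, -42, -40, 22, 43, 23, -39] -> [-2, -26, 7, -33, -31, 31, 52, 32, -30] -> [52, 32, 31, 7, -2, -26, -30, -31, -33] -> [-26, -30, -31, -33] -> 2
  [28, -15, 35] -> [-28, 15, -35] -> [-19, 24, -26] -> [24, -19, -26] -> [-19, -26] -> 1
  [43, 41, -10, 4, -29] -> [-43, -41, 10, -4, 29] -> [-34, -32, 19, 5, 38] -> [38, 19, 5, -32, -34] -> [-32, -34] -> 2
  [-18, -4, -48, -1] -> [18, 4, 48, 1] -> [27, 13, 57, 10] -> [57, 27, 13, 10] -> [] -> 0
  [37, 34, 42, 11, 37] -> [-37, -34, -42, -11, -37] -> [-28, -25, -33, -2, -28] -> [-2, -25, -28, -28, -33] -> [-25, -28, -28, -33] -> 2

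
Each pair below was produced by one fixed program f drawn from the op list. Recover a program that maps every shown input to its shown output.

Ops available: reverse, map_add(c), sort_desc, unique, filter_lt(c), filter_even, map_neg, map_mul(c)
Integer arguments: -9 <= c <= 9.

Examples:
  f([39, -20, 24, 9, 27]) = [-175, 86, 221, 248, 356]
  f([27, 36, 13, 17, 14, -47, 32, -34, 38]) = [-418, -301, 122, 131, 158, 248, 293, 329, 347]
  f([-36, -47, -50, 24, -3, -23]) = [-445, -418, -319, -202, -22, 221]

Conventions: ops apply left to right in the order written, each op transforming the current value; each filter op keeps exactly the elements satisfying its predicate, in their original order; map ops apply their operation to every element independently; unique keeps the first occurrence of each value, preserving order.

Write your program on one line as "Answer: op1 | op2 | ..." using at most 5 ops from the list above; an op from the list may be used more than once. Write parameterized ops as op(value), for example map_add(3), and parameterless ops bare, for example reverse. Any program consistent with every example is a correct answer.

sort_desc | map_neg | reverse | map_mul(-9) | map_add(5)

Check, running the answer program on each example:
  [39, -20, 24, 9, 27] -> [39, 27, 24, 9, -20] -> [-39, -27, -24, -9, 20] -> [20, -9, -24, -27, -39] -> [-180, 81, 216, 243, 351] -> [-175, 86, 221, 248, 356]
  [27, 36, 13, 17, 14, -47, 32, -34, 38] -> [38, 36, 32, 27, 17, 14, 13, -34, -47] -> [-38, -36, -32, -27, -17, -14, -13, 34, 47] -> [47, 34, -13, -14, -17, -27, -32, -36, -38] -> [-423, -306, 117, 126, 153, 243, 288, 324, 342] -> [-418, -301, 122, 131, 158, 248, 293, 329, 347]
  [-36, -47, -50, 24, -3, -23] -> [24, -3, -23, -36, -47, -50] -> [-24, 3, 23, 36, 47, 50] -> [50, 47, 36, 23, 3, -24] -> [-450, -423, -324, -207, -27, 216] -> [-445, -418, -319, -202, -22, 221]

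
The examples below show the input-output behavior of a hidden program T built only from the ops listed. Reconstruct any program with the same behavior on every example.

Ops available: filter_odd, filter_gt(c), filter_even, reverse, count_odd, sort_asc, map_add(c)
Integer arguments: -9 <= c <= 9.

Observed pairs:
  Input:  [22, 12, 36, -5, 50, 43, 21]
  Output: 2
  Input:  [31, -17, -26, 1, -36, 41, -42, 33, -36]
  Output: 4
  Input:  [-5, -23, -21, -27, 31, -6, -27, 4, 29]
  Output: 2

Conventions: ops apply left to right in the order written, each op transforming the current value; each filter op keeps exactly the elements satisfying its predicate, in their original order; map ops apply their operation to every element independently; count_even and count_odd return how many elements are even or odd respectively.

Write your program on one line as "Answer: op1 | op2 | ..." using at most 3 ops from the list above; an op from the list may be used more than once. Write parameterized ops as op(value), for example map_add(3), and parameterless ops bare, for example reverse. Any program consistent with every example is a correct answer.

filter_gt(-1) | filter_odd | count_odd

Check, running the answer program on each example:
  [22, 12, 36, -5, 50, 43, 21] -> [22, 12, 36, 50, 43, 21] -> [43, 21] -> 2
  [31, -17, -26, 1, -36, 41, -42, 33, -36] -> [31, 1, 41, 33] -> [31, 1, 41, 33] -> 4
  [-5, -23, -21, -27, 31, -6, -27, 4, 29] -> [31, 4, 29] -> [31, 29] -> 2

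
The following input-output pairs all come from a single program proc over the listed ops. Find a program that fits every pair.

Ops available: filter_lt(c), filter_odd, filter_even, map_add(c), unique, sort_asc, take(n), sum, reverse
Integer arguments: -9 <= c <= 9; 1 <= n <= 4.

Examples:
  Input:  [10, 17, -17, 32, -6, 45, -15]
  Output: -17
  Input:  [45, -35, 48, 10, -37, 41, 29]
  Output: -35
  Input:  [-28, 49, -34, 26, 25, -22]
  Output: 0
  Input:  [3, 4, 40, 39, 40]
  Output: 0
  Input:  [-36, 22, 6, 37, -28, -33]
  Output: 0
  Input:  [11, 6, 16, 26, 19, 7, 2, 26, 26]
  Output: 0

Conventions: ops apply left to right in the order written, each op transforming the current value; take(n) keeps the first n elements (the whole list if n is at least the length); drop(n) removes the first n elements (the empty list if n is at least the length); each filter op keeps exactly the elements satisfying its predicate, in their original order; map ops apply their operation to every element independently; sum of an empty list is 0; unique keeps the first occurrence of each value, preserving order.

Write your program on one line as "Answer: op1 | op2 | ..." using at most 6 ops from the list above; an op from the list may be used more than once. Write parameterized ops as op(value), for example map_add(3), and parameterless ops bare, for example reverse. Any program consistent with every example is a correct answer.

take(3) | reverse | filter_lt(2) | filter_odd | sum

Check, running the answer program on each example:
  [10, 17, -17, 32, -6, 45, -15] -> [10, 17, -17] -> [-17, 17, 10] -> [-17] -> [-17] -> -17
  [45, -35, 48, 10, -37, 41, 29] -> [45, -35, 48] -> [48, -35, 45] -> [-35] -> [-35] -> -35
  [-28, 49, -34, 26, 25, -22] -> [-28, 49, -34] -> [-34, 49, -28] -> [-34, -28] -> [] -> 0
  [3, 4, 40, 39, 40] -> [3, 4, 40] -> [40, 4, 3] -> [] -> [] -> 0
  [-36, 22, 6, 37, -28, -33] -> [-36, 22, 6] -> [6, 22, -36] -> [-36] -> [] -> 0
  [11, 6, 16, 26, 19, 7, 2, 26, 26] -> [11, 6, 16] -> [16, 6, 11] -> [] -> [] -> 0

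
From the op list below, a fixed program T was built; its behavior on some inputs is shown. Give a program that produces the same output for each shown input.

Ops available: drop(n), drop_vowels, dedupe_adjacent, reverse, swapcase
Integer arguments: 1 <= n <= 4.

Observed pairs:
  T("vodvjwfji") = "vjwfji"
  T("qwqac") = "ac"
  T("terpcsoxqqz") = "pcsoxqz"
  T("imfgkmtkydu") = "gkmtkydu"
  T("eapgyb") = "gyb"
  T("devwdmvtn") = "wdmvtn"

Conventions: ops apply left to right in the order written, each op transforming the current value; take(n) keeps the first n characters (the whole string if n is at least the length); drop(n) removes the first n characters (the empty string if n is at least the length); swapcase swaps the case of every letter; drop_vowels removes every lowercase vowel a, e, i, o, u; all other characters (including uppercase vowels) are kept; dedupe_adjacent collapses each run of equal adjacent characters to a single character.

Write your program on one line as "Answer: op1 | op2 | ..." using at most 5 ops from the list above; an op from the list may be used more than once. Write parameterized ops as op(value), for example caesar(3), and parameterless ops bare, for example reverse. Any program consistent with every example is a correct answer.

drop(3) | reverse | dedupe_adjacent | reverse

Check, running the answer program on each example:
  "vodvjwfji" -> "vjwfji" -> "ijfwjv" -> "ijfwjv" -> "vjwfji"
  "qwqac" -> "ac" -> "ca" -> "ca" -> "ac"
  "terpcsoxqqz" -> "pcsoxqqz" -> "zqqxoscp" -> "zqxoscp" -> "pcsoxqz"
  "imfgkmtkydu" -> "gkmtkydu" -> "udyktmkg" -> "udyktmkg" -> "gkmtkydu"
  "eapgyb" -> "gyb" -> "byg" -> "byg" -> "gyb"
  "devwdmvtn" -> "wdmvtn" -> "ntvmdw" -> "ntvmdw" -> "wdmvtn"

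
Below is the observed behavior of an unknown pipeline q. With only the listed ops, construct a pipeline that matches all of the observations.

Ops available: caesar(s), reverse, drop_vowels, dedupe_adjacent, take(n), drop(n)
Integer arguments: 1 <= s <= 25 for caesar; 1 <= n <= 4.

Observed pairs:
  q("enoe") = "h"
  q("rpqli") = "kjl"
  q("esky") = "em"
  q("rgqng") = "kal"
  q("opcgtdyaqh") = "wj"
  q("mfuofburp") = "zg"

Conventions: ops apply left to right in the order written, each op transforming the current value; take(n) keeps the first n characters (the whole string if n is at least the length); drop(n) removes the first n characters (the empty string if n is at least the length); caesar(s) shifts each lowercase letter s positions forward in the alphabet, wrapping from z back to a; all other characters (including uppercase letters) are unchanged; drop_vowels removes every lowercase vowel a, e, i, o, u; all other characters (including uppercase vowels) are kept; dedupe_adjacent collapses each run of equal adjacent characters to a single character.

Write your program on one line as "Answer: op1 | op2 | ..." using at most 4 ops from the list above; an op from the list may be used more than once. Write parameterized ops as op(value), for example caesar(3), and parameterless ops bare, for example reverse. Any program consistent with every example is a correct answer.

take(3) | reverse | drop_vowels | caesar(20)

Check, running the answer program on each example:
  "enoe" -> "eno" -> "one" -> "n" -> "h"
  "rpqli" -> "rpq" -> "qpr" -> "qpr" -> "kjl"
  "esky" -> "esk" -> "kse" -> "ks" -> "em"
  "rgqng" -> "rgq" -> "qgr" -> "qgr" -> "kal"
  "opcgtdyaqh" -> "opc" -> "cpo" -> "cp" -> "wj"
  "mfuofburp" -> "mfu" -> "ufm" -> "fm" -> "zg"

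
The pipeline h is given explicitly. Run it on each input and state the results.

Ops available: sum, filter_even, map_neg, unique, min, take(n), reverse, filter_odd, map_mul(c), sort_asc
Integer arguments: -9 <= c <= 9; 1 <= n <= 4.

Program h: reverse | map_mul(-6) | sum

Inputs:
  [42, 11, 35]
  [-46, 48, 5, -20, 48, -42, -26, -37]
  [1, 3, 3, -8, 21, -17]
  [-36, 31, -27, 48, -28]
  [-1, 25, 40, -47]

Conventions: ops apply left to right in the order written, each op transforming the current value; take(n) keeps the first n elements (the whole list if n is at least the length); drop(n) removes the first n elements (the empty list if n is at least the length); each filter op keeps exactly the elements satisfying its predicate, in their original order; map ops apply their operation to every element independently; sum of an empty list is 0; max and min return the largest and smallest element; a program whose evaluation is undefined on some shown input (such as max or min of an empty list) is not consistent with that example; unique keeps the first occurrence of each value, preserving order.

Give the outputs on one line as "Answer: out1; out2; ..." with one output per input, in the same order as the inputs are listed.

-528; 420; -18; 72; -102

Execution, op by op:
  [42, 11, 35] -> [35, 11, 42] -> [-210, -66, -252] -> -528
  [-46, 48, 5, -20, 48, -42, -26, -37] -> [-37, -26, -42, 48, -20, 5, 48, -46] -> [222, 156, 252, -288, 120, -30, -288, 276] -> 420
  [1, 3, 3, -8, 21, -17] -> [-17, 21, -8, 3, 3, 1] -> [102, -126, 48, -18, -18, -6] -> -18
  [-36, 31, -27, 48, -28] -> [-28, 48, -27, 31, -36] -> [168, -288, 162, -186, 216] -> 72
  [-1, 25, 40, -47] -> [-47, 40, 25, -1] -> [282, -240, -150, 6] -> -102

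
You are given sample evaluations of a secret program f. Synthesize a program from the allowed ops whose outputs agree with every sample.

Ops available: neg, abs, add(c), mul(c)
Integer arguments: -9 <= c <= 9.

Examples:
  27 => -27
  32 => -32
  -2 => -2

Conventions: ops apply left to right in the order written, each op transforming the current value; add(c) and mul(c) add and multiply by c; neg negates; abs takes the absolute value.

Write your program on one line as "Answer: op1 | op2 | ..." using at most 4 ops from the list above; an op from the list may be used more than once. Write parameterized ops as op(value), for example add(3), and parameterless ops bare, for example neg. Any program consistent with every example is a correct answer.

neg | abs | neg

Check, running the answer program on each example:
  27 -> -27 -> 27 -> -27
  32 -> -32 -> 32 -> -32
  -2 -> 2 -> 2 -> -2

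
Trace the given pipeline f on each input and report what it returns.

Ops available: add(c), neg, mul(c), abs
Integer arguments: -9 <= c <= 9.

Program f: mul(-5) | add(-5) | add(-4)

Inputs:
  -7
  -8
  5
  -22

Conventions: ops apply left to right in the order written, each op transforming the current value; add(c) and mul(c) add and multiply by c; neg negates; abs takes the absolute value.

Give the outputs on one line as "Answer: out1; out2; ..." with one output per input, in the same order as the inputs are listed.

Execution, op by op:
  -7 -> 35 -> 30 -> 26
  -8 -> 40 -> 35 -> 31
  5 -> -25 -> -30 -> -34
  -22 -> 110 -> 105 -> 101

26; 31; -34; 101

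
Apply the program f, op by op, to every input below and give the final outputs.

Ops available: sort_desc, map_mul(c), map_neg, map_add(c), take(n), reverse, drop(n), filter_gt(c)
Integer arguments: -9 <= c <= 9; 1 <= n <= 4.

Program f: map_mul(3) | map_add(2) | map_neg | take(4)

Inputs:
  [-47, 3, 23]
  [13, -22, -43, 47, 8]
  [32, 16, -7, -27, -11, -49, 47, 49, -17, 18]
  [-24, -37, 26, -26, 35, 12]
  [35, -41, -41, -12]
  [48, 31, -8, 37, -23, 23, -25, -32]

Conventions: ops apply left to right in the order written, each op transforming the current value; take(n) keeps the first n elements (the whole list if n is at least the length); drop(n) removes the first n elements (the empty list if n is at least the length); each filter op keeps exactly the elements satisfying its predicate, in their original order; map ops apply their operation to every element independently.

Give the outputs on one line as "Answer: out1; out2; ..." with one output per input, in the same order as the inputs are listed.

[139, -11, -71]; [-41, 64, 127, -143]; [-98, -50, 19, 79]; [70, 109, -80, 76]; [-107, 121, 121, 34]; [-146, -95, 22, -113]

Execution, op by op:
  [-47, 3, 23] -> [-141, 9, 69] -> [-139, 11, 71] -> [139, -11, -71] -> [139, -11, -71]
  [13, -22, -43, 47, 8] -> [39, -66, -129, 141, 24] -> [41, -64, -127, 143, 26] -> [-41, 64, 127, -143, -26] -> [-41, 64, 127, -143]
  [32, 16, -7, -27, -11, -49, 47, 49, -17, 18] -> [96, 48, -21, -81, -33, -147, 141, 147, -51, 54] -> [98, 50, -19, -79, -31, -145, 143, 149, -49, 56] -> [-98, -50, 19, 79, 31, 145, -143, -149, 49, -56] -> [-98, -50, 19, 79]
  [-24, -37, 26, -26, 35, 12] -> [-72, -111, 78, -78, 105, 36] -> [-70, -109, 80, -76, 107, 38] -> [70, 109, -80, 76, -107, -38] -> [70, 109, -80, 76]
  [35, -41, -41, -12] -> [105, -123, -123, -36] -> [107, -121, -121, -34] -> [-107, 121, 121, 34] -> [-107, 121, 121, 34]
  [48, 31, -8, 37, -23, 23, -25, -32] -> [144, 93, -24, 111, -69, 69, -75, -96] -> [146, 95, -22, 113, -67, 71, -73, -94] -> [-146, -95, 22, -113, 67, -71, 73, 94] -> [-146, -95, 22, -113]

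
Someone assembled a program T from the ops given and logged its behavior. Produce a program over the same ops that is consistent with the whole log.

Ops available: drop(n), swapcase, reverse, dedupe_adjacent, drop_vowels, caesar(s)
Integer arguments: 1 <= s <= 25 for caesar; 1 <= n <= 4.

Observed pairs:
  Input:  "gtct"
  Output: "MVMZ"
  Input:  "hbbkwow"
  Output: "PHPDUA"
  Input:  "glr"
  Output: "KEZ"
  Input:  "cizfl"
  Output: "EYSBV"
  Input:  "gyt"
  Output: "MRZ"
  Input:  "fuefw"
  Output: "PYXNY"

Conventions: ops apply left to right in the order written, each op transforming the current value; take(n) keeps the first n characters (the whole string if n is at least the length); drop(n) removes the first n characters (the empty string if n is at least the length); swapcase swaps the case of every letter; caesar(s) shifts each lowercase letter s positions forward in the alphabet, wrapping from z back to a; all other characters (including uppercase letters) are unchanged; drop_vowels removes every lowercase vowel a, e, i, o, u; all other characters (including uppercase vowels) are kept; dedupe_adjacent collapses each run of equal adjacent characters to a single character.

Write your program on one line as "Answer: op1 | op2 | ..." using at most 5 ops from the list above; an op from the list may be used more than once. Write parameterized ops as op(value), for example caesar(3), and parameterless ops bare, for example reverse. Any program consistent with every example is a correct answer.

caesar(19) | dedupe_adjacent | swapcase | reverse

Check, running the answer program on each example:
  "gtct" -> "zmvm" -> "zmvm" -> "ZMVM" -> "MVMZ"
  "hbbkwow" -> "auudphp" -> "audphp" -> "AUDPHP" -> "PHPDUA"
  "glr" -> "zek" -> "zek" -> "ZEK" -> "KEZ"
  "cizfl" -> "vbsye" -> "vbsye" -> "VBSYE" -> "EYSBV"
  "gyt" -> "zrm" -> "zrm" -> "ZRM" -> "MRZ"
  "fuefw" -> "ynxyp" -> "ynxyp" -> "YNXYP" -> "PYXNY"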